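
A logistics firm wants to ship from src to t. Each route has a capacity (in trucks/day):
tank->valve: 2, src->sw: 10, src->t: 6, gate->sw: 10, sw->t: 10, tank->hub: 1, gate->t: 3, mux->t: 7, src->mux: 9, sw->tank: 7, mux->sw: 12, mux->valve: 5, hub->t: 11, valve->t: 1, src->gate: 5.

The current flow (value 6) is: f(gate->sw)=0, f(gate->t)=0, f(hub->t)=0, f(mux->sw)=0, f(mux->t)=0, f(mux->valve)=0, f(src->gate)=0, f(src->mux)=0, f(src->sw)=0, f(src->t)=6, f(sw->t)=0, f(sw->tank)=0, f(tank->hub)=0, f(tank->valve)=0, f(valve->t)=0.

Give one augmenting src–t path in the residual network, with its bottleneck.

Residual along src->mux->t: src->mux: 9, mux->t: 7.
Bottleneck = min = 7.

src->mux->t, bottleneck 7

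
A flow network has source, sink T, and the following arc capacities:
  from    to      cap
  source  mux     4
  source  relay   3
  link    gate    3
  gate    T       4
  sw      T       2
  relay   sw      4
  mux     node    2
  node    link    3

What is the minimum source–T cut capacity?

Max flow = 4 (via 2 augmenting paths).
In the residual at optimum, the set reachable from source is {mux, relay, source, sw}.
Cut edges: mux→node (cap 2), sw→T (cap 2). Sum = 4.

4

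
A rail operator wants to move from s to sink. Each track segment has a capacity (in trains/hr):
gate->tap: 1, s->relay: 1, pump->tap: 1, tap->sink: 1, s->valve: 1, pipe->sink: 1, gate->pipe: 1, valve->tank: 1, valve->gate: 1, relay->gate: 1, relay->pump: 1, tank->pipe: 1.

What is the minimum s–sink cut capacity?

Max flow = 2 (via 2 augmenting paths).
In the residual at optimum, the set reachable from s is {s}.
Cut edges: s->valve (cap 1), s->relay (cap 1). Sum = 2.

2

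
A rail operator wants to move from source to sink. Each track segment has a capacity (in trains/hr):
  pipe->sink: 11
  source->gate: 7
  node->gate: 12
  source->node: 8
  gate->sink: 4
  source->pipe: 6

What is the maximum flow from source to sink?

10

Augment source->pipe->sink: bottleneck 6. Total 6.
Augment source->gate->sink: bottleneck 4. Total 10.
No augmenting path remains in the residual graph.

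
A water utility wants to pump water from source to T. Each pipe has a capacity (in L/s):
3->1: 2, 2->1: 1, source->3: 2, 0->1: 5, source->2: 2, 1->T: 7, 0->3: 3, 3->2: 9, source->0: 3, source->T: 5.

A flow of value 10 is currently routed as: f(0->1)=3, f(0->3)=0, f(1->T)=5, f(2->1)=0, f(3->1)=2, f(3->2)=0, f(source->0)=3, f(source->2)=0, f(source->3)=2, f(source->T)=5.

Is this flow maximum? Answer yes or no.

Residual path source->2->1->T has bottleneck 1 > 0.
Pushing 1 along it raises the flow to 11, so the given flow is not maximum.

No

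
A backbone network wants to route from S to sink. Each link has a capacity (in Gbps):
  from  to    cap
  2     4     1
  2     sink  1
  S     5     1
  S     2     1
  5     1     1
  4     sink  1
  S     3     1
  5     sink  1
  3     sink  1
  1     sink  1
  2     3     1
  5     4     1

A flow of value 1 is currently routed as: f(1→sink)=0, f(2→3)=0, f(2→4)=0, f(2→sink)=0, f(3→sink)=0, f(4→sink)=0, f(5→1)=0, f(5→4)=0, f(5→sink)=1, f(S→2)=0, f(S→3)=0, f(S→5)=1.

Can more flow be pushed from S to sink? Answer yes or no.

Yes

Residual path S→2→sink has bottleneck 1 > 0.
Pushing 1 along it raises the flow to 2, so the given flow is not maximum.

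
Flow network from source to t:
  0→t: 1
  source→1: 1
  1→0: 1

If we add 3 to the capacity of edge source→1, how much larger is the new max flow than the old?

Original max flow = 1.
Even with extra capacity on source→1, another cut of capacity 1 remains binding.
New max flow = 1. Increase = 0.

0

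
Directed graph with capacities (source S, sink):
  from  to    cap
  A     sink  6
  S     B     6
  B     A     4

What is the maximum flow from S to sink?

4

Augment S->B->A->sink: bottleneck 4. Total 4.
No augmenting path remains in the residual graph.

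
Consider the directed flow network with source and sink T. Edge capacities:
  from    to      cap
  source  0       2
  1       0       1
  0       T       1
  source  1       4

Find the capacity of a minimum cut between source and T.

1

Max flow = 1 (via 1 augmenting path).
In the residual at optimum, the set reachable from source is {0, 1, source}.
Cut edges: 0→T (cap 1). Sum = 1.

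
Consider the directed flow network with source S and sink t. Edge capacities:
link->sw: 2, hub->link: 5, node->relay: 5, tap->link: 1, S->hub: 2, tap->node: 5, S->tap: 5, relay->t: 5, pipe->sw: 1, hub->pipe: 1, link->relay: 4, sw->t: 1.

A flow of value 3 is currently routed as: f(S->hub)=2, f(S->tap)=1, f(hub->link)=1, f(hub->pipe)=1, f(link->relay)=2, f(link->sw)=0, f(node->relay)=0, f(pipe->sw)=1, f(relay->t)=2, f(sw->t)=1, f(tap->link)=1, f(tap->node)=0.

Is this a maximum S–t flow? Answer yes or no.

No

Residual path S->tap->node->relay->t has bottleneck 3 > 0.
Pushing 3 along it raises the flow to 6, so the given flow is not maximum.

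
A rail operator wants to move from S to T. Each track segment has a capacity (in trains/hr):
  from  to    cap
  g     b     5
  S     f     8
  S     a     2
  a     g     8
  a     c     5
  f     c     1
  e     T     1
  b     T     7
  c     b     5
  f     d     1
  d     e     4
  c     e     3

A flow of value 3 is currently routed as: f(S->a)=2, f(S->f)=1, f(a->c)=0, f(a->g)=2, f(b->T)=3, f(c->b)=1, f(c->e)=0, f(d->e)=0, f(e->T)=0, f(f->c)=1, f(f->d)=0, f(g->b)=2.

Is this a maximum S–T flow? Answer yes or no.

No

Residual path S->f->d->e->T has bottleneck 1 > 0.
Pushing 1 along it raises the flow to 4, so the given flow is not maximum.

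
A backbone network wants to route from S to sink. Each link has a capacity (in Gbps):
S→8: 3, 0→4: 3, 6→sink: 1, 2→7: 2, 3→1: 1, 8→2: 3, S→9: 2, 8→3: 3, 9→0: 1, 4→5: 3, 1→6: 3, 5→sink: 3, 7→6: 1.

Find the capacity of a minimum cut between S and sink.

2

Max flow = 2 (via 2 augmenting paths).
In the residual at optimum, the set reachable from S is {1, 2, 3, 6, 7, 8, 9, S}.
Cut edges: 9→0 (cap 1), 6→sink (cap 1). Sum = 2.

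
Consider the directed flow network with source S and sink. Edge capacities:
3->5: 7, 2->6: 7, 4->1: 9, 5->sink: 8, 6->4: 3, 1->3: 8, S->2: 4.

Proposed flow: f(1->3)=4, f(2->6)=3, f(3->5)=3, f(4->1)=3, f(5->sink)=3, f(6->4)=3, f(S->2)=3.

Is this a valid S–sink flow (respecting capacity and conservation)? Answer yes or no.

Conservation fails at 1: inflow 3 ≠ outflow 4.

No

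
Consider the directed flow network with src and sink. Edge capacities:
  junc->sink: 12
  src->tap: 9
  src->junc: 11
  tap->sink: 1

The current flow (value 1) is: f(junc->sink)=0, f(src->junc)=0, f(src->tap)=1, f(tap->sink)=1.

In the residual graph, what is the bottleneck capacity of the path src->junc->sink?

Residual capacities along the path: src->junc: 11, junc->sink: 12.
Minimum is 11.

11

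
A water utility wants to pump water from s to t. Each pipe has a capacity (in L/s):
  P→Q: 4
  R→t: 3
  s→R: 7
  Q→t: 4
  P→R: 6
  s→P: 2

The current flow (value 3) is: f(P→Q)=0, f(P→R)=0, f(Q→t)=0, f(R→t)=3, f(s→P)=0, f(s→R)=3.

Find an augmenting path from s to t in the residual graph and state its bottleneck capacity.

s→P→Q→t, bottleneck 2

Residual along s→P→Q→t: s→P: 2, P→Q: 4, Q→t: 4.
Bottleneck = min = 2.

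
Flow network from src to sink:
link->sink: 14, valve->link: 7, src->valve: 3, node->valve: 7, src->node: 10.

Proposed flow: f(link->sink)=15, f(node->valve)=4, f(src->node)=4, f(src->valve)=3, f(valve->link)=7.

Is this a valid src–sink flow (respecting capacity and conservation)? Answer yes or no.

Capacity violated on link->sink: flow 15 > capacity 14.

No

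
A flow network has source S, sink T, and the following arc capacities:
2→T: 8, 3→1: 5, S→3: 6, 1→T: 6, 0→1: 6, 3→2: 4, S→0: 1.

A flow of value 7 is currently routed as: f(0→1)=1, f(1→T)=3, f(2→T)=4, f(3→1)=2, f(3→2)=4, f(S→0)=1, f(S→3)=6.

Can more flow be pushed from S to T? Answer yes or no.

No

Residual reachable from S: {S}; T is not reachable.
Saturated cut: S→3, S→0 with total capacity 7 = current flow value. Flow is maximum.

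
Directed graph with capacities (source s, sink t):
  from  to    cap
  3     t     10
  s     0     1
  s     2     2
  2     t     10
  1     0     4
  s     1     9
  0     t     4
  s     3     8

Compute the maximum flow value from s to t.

Augment s->2->t: bottleneck 2. Total 2.
Augment s->0->t: bottleneck 1. Total 3.
Augment s->3->t: bottleneck 8. Total 11.
Augment s->1->0->t: bottleneck 3. Total 14.
No augmenting path remains in the residual graph.

14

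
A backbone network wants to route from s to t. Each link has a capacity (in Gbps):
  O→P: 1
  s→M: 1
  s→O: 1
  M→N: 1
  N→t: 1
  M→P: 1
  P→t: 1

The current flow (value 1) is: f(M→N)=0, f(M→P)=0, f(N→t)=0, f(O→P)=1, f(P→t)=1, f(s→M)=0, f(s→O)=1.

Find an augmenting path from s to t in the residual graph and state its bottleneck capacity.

s→M→N→t, bottleneck 1

Residual along s→M→N→t: s→M: 1, M→N: 1, N→t: 1.
Bottleneck = min = 1.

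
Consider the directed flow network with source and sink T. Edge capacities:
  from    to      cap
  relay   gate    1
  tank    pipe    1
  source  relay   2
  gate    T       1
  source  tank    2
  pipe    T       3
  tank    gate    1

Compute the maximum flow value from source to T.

2

Augment source->tank->pipe->T: bottleneck 1. Total 1.
Augment source->tank->gate->T: bottleneck 1. Total 2.
No augmenting path remains in the residual graph.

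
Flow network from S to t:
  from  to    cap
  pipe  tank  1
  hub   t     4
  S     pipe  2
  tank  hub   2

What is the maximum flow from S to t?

1

Augment S→pipe→tank→hub→t: bottleneck 1. Total 1.
No augmenting path remains in the residual graph.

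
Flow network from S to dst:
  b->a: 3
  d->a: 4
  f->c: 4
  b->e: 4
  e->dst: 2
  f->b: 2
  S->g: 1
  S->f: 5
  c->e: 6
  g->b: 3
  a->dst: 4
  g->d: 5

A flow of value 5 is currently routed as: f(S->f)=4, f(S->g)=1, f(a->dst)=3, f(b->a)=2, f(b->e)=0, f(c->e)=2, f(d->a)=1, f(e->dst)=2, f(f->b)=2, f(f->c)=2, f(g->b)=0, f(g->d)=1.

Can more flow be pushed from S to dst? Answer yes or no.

No

Residual reachable from S: {S, c, e, f}; dst is not reachable.
Saturated cut: S->g, f->b, e->dst with total capacity 5 = current flow value. Flow is maximum.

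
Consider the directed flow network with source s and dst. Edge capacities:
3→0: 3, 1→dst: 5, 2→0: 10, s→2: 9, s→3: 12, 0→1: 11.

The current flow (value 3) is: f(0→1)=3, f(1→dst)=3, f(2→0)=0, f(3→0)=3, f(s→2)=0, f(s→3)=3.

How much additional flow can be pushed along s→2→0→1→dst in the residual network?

2

Residual capacities along the path: s→2: 9, 2→0: 10, 0→1: 8, 1→dst: 2.
Minimum is 2.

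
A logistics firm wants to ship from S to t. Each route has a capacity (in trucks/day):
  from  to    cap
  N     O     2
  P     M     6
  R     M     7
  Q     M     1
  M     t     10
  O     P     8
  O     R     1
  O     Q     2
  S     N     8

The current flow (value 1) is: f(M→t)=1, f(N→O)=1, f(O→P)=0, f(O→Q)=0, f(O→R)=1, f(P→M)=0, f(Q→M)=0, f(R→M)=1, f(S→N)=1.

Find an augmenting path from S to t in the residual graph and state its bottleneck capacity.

Residual along S→N→O→Q→M→t: S→N: 7, N→O: 1, O→Q: 2, Q→M: 1, M→t: 9.
Bottleneck = min = 1.

S→N→O→Q→M→t, bottleneck 1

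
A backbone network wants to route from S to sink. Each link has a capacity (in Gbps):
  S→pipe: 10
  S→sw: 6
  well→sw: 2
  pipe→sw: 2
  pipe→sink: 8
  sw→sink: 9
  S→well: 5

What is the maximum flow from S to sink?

Augment S→pipe→sink: bottleneck 8. Total 8.
Augment S→sw→sink: bottleneck 6. Total 14.
Augment S→pipe→sw→sink: bottleneck 2. Total 16.
Augment S→well→sw→sink: bottleneck 1. Total 17.
No augmenting path remains in the residual graph.

17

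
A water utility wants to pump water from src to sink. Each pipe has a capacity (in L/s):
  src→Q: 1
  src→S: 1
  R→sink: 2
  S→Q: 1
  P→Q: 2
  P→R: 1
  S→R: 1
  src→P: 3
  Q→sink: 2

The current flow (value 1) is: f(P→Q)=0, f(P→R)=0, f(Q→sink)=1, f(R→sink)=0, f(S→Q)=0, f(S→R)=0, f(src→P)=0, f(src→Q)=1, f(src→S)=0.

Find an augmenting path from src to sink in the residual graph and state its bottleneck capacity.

src→P→R→sink, bottleneck 1

Residual along src→P→R→sink: src→P: 3, P→R: 1, R→sink: 2.
Bottleneck = min = 1.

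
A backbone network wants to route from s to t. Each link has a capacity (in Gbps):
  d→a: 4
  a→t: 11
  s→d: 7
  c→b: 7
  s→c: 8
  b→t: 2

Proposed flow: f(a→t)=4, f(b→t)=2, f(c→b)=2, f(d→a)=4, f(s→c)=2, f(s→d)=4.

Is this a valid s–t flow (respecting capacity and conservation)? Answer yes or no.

Every edge has 0 ≤ f(e) ≤ cap(e).
At each intermediate node, inflow equals outflow.

Yes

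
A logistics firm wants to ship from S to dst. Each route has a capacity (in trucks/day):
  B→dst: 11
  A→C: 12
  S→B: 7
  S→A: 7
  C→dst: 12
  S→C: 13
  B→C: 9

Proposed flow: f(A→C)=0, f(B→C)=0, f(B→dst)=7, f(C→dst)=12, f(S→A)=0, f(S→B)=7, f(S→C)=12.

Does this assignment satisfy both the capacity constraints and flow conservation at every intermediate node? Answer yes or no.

Every edge has 0 ≤ f(e) ≤ cap(e).
At each intermediate node, inflow equals outflow.

Yes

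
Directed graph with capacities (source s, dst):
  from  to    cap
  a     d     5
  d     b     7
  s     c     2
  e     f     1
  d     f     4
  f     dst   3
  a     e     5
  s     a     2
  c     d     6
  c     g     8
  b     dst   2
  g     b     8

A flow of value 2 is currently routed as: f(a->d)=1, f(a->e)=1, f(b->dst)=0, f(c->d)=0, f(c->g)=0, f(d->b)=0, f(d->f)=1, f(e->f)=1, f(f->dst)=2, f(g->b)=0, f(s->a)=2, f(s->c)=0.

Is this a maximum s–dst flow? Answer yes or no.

Residual path s->c->d->f->dst has bottleneck 1 > 0.
Pushing 1 along it raises the flow to 3, so the given flow is not maximum.

No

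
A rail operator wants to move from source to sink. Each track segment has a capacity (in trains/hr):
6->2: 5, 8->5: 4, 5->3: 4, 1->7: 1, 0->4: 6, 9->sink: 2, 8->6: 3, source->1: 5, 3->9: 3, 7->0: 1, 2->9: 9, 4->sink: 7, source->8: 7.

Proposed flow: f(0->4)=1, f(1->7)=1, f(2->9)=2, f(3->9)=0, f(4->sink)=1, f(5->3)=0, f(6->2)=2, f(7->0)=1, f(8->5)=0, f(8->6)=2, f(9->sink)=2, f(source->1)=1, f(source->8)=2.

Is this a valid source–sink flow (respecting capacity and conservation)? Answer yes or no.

Every edge has 0 ≤ f(e) ≤ cap(e).
At each intermediate node, inflow equals outflow.

Yes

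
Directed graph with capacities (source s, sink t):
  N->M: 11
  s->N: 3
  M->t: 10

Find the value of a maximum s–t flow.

3

Augment s->N->M->t: bottleneck 3. Total 3.
No augmenting path remains in the residual graph.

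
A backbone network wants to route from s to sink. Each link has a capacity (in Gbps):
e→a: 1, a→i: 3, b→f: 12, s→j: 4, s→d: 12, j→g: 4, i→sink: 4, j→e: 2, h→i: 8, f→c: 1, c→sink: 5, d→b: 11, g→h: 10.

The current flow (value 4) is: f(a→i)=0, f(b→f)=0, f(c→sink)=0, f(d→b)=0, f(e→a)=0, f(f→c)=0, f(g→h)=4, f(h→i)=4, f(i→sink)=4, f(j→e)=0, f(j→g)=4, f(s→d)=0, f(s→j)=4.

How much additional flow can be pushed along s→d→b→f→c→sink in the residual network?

1

Residual capacities along the path: s→d: 12, d→b: 11, b→f: 12, f→c: 1, c→sink: 5.
Minimum is 1.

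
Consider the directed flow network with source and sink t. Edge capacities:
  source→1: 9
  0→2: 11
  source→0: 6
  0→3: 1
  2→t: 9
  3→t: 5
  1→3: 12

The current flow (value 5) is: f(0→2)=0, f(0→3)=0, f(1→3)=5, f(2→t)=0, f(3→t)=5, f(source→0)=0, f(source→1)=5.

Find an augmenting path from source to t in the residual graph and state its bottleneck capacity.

source→0→2→t, bottleneck 6

Residual along source→0→2→t: source→0: 6, 0→2: 11, 2→t: 9.
Bottleneck = min = 6.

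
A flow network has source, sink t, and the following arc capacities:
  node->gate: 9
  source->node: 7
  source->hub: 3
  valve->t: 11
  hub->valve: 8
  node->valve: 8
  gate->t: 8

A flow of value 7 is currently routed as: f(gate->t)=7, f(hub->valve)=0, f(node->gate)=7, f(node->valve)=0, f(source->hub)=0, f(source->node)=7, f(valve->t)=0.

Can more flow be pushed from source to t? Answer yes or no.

Residual path source->hub->valve->t has bottleneck 3 > 0.
Pushing 3 along it raises the flow to 10, so the given flow is not maximum.

Yes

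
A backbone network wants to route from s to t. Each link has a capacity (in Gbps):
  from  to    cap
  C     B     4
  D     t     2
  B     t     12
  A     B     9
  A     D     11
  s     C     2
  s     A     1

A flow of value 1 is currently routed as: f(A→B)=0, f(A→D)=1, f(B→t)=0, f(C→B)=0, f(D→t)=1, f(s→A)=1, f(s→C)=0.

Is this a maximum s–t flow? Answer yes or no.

Residual path s→C→B→t has bottleneck 2 > 0.
Pushing 2 along it raises the flow to 3, so the given flow is not maximum.

No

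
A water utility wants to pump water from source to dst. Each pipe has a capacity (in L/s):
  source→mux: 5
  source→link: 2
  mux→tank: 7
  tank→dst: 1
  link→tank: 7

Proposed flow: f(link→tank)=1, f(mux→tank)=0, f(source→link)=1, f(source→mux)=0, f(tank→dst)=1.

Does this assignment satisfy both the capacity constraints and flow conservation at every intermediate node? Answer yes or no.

Every edge has 0 ≤ f(e) ≤ cap(e).
At each intermediate node, inflow equals outflow.

Yes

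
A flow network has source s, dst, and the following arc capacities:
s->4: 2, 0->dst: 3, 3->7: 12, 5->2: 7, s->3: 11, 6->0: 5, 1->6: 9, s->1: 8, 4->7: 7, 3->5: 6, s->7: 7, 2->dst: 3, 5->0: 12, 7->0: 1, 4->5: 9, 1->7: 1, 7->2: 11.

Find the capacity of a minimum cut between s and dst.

Max flow = 6 (via 3 augmenting paths).
In the residual at optimum, the set reachable from s is {0, 1, 2, 3, 4, 5, 6, 7, s}.
Cut edges: 0->dst (cap 3), 2->dst (cap 3). Sum = 6.

6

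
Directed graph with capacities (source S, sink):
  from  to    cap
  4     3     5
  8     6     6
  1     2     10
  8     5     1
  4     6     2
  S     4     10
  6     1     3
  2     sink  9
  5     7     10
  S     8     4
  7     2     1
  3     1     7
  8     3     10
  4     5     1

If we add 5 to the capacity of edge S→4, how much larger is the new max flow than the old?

0

Original max flow = 9.
Edge S→4 does not cross the min cut (source side {1, 2, 3, 4, 5, 6, 7, 8, S}), so extra capacity there cannot help.
New max flow = 9. Increase = 0.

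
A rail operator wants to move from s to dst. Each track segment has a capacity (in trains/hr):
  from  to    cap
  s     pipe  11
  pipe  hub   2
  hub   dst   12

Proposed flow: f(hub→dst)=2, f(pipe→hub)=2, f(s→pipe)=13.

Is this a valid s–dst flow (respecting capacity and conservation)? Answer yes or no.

Capacity violated on s→pipe: flow 13 > capacity 11.

No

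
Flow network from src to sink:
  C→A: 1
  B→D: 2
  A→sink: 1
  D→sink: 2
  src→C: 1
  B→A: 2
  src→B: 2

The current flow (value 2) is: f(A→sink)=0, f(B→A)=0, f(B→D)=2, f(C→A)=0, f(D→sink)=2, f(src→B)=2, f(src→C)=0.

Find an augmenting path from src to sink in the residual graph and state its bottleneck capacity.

Residual along src→C→A→sink: src→C: 1, C→A: 1, A→sink: 1.
Bottleneck = min = 1.

src→C→A→sink, bottleneck 1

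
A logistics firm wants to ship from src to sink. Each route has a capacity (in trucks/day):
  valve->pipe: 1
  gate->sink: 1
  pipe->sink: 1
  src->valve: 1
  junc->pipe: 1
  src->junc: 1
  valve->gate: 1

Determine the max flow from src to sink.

2

Augment src->valve->gate->sink: bottleneck 1. Total 1.
Augment src->junc->pipe->sink: bottleneck 1. Total 2.
No augmenting path remains in the residual graph.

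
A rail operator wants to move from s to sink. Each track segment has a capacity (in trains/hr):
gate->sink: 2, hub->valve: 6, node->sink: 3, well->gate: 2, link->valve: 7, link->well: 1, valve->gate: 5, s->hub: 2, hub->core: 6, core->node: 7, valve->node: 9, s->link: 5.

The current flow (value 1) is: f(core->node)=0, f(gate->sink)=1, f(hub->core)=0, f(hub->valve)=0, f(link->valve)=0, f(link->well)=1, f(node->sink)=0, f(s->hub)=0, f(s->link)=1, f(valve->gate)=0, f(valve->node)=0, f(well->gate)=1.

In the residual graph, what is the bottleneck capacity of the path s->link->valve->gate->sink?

Residual capacities along the path: s->link: 4, link->valve: 7, valve->gate: 5, gate->sink: 1.
Minimum is 1.

1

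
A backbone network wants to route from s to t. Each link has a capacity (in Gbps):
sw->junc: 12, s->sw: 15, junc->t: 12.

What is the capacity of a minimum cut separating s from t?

12

Max flow = 12 (via 1 augmenting path).
In the residual at optimum, the set reachable from s is {s, sw}.
Cut edges: sw->junc (cap 12). Sum = 12.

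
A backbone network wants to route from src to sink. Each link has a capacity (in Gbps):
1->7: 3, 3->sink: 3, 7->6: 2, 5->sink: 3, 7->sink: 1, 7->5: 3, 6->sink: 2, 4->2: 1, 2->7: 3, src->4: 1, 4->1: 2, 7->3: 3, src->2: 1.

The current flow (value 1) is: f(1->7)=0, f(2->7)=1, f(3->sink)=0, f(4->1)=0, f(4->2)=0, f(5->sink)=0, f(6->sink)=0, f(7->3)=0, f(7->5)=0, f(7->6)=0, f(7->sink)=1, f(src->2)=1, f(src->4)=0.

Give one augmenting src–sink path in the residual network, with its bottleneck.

Residual along src->4->1->7->5->sink: src->4: 1, 4->1: 2, 1->7: 3, 7->5: 3, 5->sink: 3.
Bottleneck = min = 1.

src->4->1->7->5->sink, bottleneck 1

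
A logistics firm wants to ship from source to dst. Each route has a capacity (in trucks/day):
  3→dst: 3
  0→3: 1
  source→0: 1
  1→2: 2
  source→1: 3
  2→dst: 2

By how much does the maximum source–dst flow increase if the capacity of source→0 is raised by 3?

0

Original max flow = 3.
Even with extra capacity on source→0, another cut of capacity 3 remains binding.
New max flow = 3. Increase = 0.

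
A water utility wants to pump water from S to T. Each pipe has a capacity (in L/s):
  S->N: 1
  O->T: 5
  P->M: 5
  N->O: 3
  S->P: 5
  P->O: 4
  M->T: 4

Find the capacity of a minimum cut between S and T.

6

Max flow = 6 (via 3 augmenting paths).
In the residual at optimum, the set reachable from S is {S}.
Cut edges: S->P (cap 5), S->N (cap 1). Sum = 6.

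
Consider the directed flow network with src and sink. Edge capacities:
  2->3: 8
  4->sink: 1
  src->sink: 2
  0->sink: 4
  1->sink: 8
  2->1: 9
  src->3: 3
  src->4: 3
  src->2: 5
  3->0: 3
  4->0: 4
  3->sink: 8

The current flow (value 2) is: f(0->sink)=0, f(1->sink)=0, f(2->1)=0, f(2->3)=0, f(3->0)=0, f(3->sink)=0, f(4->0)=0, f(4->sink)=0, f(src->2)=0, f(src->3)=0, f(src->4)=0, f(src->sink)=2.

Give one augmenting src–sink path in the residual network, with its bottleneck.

src->4->sink, bottleneck 1

Residual along src->4->sink: src->4: 3, 4->sink: 1.
Bottleneck = min = 1.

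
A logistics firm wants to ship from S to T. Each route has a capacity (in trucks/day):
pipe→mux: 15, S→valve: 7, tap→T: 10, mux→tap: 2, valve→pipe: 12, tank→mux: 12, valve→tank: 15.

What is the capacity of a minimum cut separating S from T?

2

Max flow = 2 (via 1 augmenting path).
In the residual at optimum, the set reachable from S is {S, mux, pipe, tank, valve}.
Cut edges: mux→tap (cap 2). Sum = 2.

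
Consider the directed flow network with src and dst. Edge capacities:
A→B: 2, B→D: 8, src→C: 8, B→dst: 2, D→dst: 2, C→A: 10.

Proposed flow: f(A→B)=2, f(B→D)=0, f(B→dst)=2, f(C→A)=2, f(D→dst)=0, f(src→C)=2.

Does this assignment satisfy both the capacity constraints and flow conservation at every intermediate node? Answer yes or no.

Yes

Every edge has 0 ≤ f(e) ≤ cap(e).
At each intermediate node, inflow equals outflow.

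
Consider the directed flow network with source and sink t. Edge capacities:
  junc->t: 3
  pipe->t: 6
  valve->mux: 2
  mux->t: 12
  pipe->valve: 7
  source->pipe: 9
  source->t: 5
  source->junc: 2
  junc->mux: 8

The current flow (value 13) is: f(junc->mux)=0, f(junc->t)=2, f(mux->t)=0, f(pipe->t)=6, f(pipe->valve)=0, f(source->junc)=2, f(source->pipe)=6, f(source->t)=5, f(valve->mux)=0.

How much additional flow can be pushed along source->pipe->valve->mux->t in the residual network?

Residual capacities along the path: source->pipe: 3, pipe->valve: 7, valve->mux: 2, mux->t: 12.
Minimum is 2.

2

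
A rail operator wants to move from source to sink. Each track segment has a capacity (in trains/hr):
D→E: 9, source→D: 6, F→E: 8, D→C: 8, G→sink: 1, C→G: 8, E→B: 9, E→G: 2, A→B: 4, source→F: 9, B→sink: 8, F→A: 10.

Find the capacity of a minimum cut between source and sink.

Max flow = 9 (via 3 augmenting paths).
In the residual at optimum, the set reachable from source is {A, B, C, D, E, F, G, source}.
Cut edges: B→sink (cap 8), G→sink (cap 1). Sum = 9.

9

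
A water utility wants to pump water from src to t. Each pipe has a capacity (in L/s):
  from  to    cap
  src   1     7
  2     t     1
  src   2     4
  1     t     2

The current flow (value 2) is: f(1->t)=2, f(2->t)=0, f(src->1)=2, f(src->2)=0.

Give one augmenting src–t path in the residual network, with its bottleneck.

Residual along src->2->t: src->2: 4, 2->t: 1.
Bottleneck = min = 1.

src->2->t, bottleneck 1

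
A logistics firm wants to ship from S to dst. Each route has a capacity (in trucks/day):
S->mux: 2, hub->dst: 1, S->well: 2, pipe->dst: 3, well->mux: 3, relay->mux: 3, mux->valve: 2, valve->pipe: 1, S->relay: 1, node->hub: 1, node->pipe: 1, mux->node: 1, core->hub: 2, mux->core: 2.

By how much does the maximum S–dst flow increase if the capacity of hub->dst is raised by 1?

Original max flow = 3.
After raising cap(hub->dst), augmenting paths through that edge carry 1 more unit.
New max flow = 4. Increase = 1.

1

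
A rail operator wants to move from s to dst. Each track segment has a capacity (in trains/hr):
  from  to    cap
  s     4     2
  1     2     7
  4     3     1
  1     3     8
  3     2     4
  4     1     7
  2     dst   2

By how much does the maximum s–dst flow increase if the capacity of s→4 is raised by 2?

0

Original max flow = 2.
Even with extra capacity on s→4, another cut of capacity 2 remains binding.
New max flow = 2. Increase = 0.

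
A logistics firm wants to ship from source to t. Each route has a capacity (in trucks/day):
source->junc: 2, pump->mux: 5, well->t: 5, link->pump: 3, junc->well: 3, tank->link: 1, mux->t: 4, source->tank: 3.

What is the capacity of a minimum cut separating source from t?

Max flow = 3 (via 2 augmenting paths).
In the residual at optimum, the set reachable from source is {source, tank}.
Cut edges: tank->link (cap 1), source->junc (cap 2). Sum = 3.

3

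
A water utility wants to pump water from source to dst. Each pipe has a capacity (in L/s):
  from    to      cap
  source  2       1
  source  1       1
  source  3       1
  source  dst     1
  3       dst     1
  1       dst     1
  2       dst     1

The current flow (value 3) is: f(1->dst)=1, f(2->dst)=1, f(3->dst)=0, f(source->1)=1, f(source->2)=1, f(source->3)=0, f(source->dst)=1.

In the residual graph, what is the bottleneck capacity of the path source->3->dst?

Residual capacities along the path: source->3: 1, 3->dst: 1.
Minimum is 1.

1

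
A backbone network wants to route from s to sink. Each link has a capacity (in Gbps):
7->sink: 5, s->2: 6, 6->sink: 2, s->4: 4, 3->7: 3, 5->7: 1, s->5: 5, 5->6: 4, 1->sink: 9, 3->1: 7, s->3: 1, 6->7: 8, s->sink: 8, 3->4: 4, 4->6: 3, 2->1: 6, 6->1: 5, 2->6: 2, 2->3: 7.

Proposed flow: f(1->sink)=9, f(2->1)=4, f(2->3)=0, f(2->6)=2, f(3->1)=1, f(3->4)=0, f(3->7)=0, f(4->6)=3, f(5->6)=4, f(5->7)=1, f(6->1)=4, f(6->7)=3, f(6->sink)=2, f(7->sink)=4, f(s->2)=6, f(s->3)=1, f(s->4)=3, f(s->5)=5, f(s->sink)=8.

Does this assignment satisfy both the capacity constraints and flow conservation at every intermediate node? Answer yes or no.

Every edge has 0 ≤ f(e) ≤ cap(e).
At each intermediate node, inflow equals outflow.

Yes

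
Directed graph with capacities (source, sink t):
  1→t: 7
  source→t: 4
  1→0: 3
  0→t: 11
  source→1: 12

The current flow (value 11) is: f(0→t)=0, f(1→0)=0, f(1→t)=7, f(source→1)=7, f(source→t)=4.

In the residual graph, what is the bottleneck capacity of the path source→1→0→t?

Residual capacities along the path: source→1: 5, 1→0: 3, 0→t: 11.
Minimum is 3.

3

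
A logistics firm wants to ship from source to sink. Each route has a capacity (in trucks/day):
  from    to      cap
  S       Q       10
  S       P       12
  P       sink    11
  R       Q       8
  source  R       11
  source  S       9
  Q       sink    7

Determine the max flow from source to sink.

16

Augment source→S→P→sink: bottleneck 9. Total 9.
Augment source→R→Q→sink: bottleneck 7. Total 16.
No augmenting path remains in the residual graph.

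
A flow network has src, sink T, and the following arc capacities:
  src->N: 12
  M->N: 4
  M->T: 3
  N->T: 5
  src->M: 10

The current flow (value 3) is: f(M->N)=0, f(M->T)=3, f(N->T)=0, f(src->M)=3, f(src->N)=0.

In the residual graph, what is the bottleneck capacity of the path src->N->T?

5

Residual capacities along the path: src->N: 12, N->T: 5.
Minimum is 5.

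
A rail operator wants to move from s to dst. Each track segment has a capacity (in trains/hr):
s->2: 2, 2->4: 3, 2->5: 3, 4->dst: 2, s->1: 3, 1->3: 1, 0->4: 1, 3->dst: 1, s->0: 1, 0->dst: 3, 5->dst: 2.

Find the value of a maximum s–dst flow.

Augment s->0->dst: bottleneck 1. Total 1.
Augment s->1->3->dst: bottleneck 1. Total 2.
Augment s->2->5->dst: bottleneck 2. Total 4.
No augmenting path remains in the residual graph.

4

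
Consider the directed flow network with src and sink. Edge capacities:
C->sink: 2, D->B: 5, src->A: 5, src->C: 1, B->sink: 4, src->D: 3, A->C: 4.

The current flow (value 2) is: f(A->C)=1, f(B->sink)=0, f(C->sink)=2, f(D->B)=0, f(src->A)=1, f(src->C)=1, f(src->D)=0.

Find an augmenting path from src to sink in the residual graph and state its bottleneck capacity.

Residual along src->D->B->sink: src->D: 3, D->B: 5, B->sink: 4.
Bottleneck = min = 3.

src->D->B->sink, bottleneck 3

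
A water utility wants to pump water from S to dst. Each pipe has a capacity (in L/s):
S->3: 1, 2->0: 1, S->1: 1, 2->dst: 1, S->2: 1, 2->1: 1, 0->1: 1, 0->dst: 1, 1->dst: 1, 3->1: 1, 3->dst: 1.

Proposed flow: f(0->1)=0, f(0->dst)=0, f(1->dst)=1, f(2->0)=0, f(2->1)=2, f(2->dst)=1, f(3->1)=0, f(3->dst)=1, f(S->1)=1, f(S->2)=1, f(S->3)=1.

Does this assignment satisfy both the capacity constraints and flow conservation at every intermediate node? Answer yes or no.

No

Capacity violated on 2->1: flow 2 > capacity 1.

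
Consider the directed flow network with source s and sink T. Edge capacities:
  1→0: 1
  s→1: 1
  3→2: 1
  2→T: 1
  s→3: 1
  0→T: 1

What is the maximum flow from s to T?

2

Augment s→3→2→T: bottleneck 1. Total 1.
Augment s→1→0→T: bottleneck 1. Total 2.
No augmenting path remains in the residual graph.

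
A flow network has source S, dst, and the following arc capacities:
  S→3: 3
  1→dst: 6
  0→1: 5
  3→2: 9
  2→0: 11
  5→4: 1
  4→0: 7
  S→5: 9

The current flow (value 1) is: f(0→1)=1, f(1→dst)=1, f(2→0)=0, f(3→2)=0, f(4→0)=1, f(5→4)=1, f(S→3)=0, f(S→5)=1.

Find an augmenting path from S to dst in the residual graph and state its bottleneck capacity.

S→3→2→0→1→dst, bottleneck 3

Residual along S→3→2→0→1→dst: S→3: 3, 3→2: 9, 2→0: 11, 0→1: 4, 1→dst: 5.
Bottleneck = min = 3.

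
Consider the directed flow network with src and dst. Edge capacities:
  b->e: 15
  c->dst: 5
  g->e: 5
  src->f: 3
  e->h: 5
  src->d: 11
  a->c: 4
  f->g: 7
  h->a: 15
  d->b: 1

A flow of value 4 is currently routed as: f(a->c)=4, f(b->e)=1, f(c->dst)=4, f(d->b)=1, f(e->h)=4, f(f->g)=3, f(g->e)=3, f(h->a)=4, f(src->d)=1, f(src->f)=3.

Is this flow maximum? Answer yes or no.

Residual reachable from src: {d, src}; dst is not reachable.
Saturated cut: d->b, src->f with total capacity 4 = current flow value. Flow is maximum.

Yes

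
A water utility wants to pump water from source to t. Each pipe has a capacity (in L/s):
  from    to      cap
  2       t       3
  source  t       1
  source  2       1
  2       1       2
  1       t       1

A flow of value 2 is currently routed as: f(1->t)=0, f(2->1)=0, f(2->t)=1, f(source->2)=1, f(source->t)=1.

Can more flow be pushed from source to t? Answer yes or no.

Residual reachable from source: {source}; t is not reachable.
Saturated cut: source->2, source->t with total capacity 2 = current flow value. Flow is maximum.

No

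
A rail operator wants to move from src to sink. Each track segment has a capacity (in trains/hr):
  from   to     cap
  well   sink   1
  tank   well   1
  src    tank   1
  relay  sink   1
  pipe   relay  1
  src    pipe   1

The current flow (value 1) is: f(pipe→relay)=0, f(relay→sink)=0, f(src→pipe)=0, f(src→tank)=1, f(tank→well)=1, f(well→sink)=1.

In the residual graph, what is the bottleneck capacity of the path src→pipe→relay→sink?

Residual capacities along the path: src→pipe: 1, pipe→relay: 1, relay→sink: 1.
Minimum is 1.

1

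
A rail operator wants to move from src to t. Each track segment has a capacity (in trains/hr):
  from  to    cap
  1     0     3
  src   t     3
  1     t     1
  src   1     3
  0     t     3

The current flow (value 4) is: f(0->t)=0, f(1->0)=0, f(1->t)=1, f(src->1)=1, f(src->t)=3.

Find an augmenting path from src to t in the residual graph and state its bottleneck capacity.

Residual along src->1->0->t: src->1: 2, 1->0: 3, 0->t: 3.
Bottleneck = min = 2.

src->1->0->t, bottleneck 2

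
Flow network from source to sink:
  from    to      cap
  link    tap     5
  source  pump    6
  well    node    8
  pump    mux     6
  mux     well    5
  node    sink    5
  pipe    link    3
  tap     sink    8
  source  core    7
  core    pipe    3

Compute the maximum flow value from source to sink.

8

Augment source→pump→mux→well→node→sink: bottleneck 5. Total 5.
Augment source→core→pipe→link→tap→sink: bottleneck 3. Total 8.
No augmenting path remains in the residual graph.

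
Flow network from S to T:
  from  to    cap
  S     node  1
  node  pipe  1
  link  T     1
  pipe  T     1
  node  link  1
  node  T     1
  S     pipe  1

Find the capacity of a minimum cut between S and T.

2

Max flow = 2 (via 2 augmenting paths).
In the residual at optimum, the set reachable from S is {S}.
Cut edges: S→node (cap 1), S→pipe (cap 1). Sum = 2.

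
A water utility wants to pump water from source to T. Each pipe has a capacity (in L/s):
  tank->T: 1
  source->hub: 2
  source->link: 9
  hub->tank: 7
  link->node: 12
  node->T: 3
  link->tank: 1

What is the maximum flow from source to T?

4

Augment source->link->node->T: bottleneck 3. Total 3.
Augment source->link->tank->T: bottleneck 1. Total 4.
No augmenting path remains in the residual graph.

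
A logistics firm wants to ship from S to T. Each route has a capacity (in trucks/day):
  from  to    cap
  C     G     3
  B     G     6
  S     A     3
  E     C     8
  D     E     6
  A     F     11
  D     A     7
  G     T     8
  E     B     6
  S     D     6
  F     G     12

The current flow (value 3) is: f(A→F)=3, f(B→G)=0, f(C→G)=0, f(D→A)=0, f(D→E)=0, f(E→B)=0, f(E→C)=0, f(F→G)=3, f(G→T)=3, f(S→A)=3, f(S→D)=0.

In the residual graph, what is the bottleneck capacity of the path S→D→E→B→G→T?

5

Residual capacities along the path: S→D: 6, D→E: 6, E→B: 6, B→G: 6, G→T: 5.
Minimum is 5.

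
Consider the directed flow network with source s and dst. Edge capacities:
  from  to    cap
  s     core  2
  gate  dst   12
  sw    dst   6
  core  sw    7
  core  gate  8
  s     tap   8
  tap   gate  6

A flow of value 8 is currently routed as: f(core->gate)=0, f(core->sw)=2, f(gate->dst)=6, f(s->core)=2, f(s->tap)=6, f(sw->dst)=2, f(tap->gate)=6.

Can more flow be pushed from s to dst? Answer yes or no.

No

Residual reachable from s: {s, tap}; dst is not reachable.
Saturated cut: s->core, tap->gate with total capacity 8 = current flow value. Flow is maximum.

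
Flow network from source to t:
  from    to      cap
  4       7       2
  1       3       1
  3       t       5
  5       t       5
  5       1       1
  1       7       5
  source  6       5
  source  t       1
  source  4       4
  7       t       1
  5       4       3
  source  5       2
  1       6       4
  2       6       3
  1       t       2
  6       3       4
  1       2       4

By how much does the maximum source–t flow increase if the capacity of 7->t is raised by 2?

1

Original max flow = 8.
After raising cap(7->t), augmenting paths through that edge carry 1 more unit.
New max flow = 9. Increase = 1.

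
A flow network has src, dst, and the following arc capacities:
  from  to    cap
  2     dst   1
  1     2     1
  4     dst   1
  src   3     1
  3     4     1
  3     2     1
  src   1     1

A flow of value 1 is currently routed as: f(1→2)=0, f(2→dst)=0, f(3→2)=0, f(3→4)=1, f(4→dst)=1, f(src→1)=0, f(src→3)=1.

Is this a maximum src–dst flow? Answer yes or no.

No

Residual path src→1→2→dst has bottleneck 1 > 0.
Pushing 1 along it raises the flow to 2, so the given flow is not maximum.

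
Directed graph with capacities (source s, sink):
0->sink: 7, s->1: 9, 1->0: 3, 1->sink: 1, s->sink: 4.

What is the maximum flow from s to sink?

Augment s->sink: bottleneck 4. Total 4.
Augment s->1->sink: bottleneck 1. Total 5.
Augment s->1->0->sink: bottleneck 3. Total 8.
No augmenting path remains in the residual graph.

8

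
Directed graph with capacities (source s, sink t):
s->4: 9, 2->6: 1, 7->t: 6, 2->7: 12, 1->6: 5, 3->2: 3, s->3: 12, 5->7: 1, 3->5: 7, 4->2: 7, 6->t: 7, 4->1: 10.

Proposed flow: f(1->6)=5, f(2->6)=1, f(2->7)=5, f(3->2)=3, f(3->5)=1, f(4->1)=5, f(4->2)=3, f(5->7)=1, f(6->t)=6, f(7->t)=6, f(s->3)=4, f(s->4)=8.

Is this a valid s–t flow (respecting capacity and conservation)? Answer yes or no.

Yes

Every edge has 0 ≤ f(e) ≤ cap(e).
At each intermediate node, inflow equals outflow.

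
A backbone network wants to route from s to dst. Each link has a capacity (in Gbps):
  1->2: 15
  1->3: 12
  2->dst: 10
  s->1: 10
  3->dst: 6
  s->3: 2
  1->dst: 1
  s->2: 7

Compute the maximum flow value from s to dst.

Augment s->1->dst: bottleneck 1. Total 1.
Augment s->2->dst: bottleneck 7. Total 8.
Augment s->3->dst: bottleneck 2. Total 10.
Augment s->1->2->dst: bottleneck 3. Total 13.
Augment s->1->3->dst: bottleneck 4. Total 17.
No augmenting path remains in the residual graph.

17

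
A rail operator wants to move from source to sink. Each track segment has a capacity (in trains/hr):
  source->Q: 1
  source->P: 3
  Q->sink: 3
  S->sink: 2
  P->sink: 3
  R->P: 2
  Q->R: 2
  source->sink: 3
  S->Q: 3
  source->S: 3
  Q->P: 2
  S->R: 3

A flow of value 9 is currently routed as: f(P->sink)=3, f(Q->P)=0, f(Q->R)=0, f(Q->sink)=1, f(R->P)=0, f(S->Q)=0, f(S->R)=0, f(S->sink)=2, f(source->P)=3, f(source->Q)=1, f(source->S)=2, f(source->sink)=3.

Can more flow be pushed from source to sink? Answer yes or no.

Yes

Residual path source->S->Q->sink has bottleneck 1 > 0.
Pushing 1 along it raises the flow to 10, so the given flow is not maximum.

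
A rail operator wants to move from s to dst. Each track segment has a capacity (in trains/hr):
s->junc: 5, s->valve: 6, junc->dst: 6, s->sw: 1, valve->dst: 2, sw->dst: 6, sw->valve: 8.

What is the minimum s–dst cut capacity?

Max flow = 8 (via 3 augmenting paths).
In the residual at optimum, the set reachable from s is {s, valve}.
Cut edges: s->junc (cap 5), s->sw (cap 1), valve->dst (cap 2). Sum = 8.

8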